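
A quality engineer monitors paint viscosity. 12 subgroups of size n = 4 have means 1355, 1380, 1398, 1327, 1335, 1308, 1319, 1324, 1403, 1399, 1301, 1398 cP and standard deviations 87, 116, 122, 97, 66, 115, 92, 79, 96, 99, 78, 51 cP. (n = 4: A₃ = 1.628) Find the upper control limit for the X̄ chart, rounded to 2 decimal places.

1502.88

X̄̄ = (1355 + 1380 + 1398 + 1327 + 1335 + 1308 + 1319 + 1324 + 1403 + 1399 + 1301 + 1398) / 12 = 1353.9167
s̄ = (87 + 116 + 122 + 97 + 66 + 115 + 92 + 79 + 96 + 99 + 78 + 51) / 12 = 91.5000
UCL = X̄̄ + A₃·s̄ = 1353.9167 + 1.628 × 91.5000 = 1502.8787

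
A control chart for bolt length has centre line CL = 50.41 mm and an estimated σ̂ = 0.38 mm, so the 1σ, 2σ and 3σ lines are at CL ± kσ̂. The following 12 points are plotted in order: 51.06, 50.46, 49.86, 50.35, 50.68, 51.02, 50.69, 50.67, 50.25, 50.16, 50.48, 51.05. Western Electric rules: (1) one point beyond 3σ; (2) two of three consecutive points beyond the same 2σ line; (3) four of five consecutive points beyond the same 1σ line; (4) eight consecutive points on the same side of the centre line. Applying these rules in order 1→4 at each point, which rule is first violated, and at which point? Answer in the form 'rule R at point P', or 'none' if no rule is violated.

none

Zone of each point (C = within 1σ̂, B = 1σ̂–2σ̂, A = 2σ̂–3σ̂, * = beyond 3σ̂; sign = side of CL): 1:+B, 2:+C, 3:-B, 4:-C, 5:+C, 6:+B, 7:+C, 8:+C, 9:-C, 10:-C, 11:+C, 12:+B
No rule fires across all 12 points.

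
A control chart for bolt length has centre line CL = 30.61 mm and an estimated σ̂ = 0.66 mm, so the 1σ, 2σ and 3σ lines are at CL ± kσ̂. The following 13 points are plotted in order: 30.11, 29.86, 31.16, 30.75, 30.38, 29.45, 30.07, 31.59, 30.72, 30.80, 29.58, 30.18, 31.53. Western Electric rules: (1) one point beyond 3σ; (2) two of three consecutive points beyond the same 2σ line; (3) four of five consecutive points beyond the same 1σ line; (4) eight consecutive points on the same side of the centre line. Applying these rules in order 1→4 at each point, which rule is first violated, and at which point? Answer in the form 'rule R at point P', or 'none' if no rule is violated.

Zone of each point (C = within 1σ̂, B = 1σ̂–2σ̂, A = 2σ̂–3σ̂, * = beyond 3σ̂; sign = side of CL): 1:-C, 2:-B, 3:+C, 4:+C, 5:-C, 6:-B, 7:-C, 8:+B, 9:+C, 10:+C, 11:-B, 12:-C, 13:+B
No rule fires across all 13 points.

none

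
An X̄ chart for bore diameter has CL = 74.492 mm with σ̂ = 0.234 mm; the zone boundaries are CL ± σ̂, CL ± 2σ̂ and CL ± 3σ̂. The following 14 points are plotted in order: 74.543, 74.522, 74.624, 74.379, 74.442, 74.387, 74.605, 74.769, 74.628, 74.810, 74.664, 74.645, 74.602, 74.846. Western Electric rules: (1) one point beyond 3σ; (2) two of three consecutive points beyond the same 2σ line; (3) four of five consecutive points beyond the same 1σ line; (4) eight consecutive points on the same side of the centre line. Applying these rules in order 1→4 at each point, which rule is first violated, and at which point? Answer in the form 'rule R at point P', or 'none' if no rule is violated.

Zone of each point (C = within 1σ̂, B = 1σ̂–2σ̂, A = 2σ̂–3σ̂, * = beyond 3σ̂; sign = side of CL): 1:+C, 2:+C, 3:+C, 4:-C, 5:-C, 6:-C, 7:+C, 8:+B, 9:+C, 10:+B, 11:+C, 12:+C, 13:+C, 14:+B
Rule 4 (eight consecutive points on the same side of the centre line) is satisfied at point 14.

rule 4 at point 14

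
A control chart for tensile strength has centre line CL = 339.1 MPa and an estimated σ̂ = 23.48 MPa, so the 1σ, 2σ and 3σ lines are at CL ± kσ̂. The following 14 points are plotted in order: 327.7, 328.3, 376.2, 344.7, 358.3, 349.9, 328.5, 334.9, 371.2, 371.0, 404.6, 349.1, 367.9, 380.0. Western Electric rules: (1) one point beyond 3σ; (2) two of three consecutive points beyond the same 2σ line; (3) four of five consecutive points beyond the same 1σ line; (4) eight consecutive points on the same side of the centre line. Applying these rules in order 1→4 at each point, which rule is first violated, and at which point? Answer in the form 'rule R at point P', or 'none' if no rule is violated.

Zone of each point (C = within 1σ̂, B = 1σ̂–2σ̂, A = 2σ̂–3σ̂, * = beyond 3σ̂; sign = side of CL): 1:-C, 2:-C, 3:+B, 4:+C, 5:+C, 6:+C, 7:-C, 8:-C, 9:+B, 10:+B, 11:+A, 12:+C, 13:+B, 14:+B
Rule 3 (four of five consecutive points beyond the same 1σ limit) is satisfied at point 13.

rule 3 at point 13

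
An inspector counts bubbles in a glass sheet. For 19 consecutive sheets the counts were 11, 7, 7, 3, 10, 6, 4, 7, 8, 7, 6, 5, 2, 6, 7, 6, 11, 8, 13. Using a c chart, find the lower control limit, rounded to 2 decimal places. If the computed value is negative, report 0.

0.00

c̄ = (11 + 7 + 7 + 3 + 10 + 6 + 4 + 7 + 8 + 7 + 6 + 5 + 2 + 6 + 7 + 6 + 11 + 8 + 13) / 19 = 134 / 19 = 7.0526
LCL = c̄ − 3√c̄ = 7.0526 − 3 × 2.6557 = -0.9144 → 0 (cannot be negative)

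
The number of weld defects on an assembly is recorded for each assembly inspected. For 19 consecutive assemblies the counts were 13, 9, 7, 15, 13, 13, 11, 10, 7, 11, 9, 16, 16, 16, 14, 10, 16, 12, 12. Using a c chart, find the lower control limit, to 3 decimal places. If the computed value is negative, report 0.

1.667

c̄ = (13 + 9 + 7 + 15 + 13 + 13 + 11 + 10 + 7 + 11 + 9 + 16 + 16 + 16 + 14 + 10 + 16 + 12 + 12) / 19 = 230 / 19 = 12.1053
LCL = c̄ − 3√c̄ = 12.1053 − 3 × 3.4793 = 1.6675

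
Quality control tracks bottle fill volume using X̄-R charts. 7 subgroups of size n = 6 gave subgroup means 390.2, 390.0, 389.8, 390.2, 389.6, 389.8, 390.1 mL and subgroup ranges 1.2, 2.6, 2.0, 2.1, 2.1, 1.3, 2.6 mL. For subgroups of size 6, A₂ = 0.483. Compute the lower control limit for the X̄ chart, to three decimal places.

X̄̄ = (390.2 + 390.0 + 389.8 + 390.2 + 389.6 + 389.8 + 390.1) / 7 = 2729.7000 / 7 = 389.9571
R̄ = (1.2 + 2.6 + 2.0 + 2.1 + 2.1 + 1.3 + 2.6) / 7 = 13.9000 / 7 = 1.9857
LCL = X̄̄ − A₂·R̄ = 389.9571 − 0.483 × 1.9857 = 388.9980

388.998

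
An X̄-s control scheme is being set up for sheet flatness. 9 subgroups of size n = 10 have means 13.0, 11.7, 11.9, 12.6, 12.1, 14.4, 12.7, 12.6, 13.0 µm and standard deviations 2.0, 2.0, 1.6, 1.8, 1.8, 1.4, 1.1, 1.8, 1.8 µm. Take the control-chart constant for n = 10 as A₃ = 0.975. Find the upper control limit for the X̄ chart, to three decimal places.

X̄̄ = (13.0 + 11.7 + 11.9 + 12.6 + 12.1 + 14.4 + 12.7 + 12.6 + 13.0) / 9 = 12.6667
s̄ = (2.0 + 2.0 + 1.6 + 1.8 + 1.8 + 1.4 + 1.1 + 1.8 + 1.8) / 9 = 1.7000
UCL = X̄̄ + A₃·s̄ = 12.6667 + 0.975 × 1.7000 = 14.3242

14.324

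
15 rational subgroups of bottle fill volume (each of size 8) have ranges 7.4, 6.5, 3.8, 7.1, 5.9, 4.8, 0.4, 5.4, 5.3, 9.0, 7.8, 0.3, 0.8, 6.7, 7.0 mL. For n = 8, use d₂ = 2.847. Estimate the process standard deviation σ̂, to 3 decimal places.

1.831

R̄ = (7.4 + 6.5 + 3.8 + 7.1 + 5.9 + 4.8 + 0.4 + 5.4 + 5.3 + 9.0 + 7.8 + 0.3 + 0.8 + 6.7 + 7.0) / 15 = 5.2133
σ̂ = R̄ / d₂ = 5.2133 / 2.847 = 1.8312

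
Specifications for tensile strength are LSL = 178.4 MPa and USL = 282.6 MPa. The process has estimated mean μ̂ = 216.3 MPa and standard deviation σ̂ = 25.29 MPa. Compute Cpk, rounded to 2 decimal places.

Cpu = (USL − μ̂) / (3σ̂) = (282.6 − 216.3) / (3 × 25.29) = 0.8739; Cpl = (μ̂ − LSL) / (3σ̂) = (216.3 − 178.4) / (3 × 25.29) = 0.4995; Cpk = min(Cpu, Cpl) = 0.4995

0.50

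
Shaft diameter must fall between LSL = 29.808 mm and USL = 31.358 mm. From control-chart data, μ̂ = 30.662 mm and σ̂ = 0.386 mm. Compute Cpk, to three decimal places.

0.601

Cpu = (USL − μ̂) / (3σ̂) = (31.358 − 30.662) / (3 × 0.386) = 0.6010; Cpl = (μ̂ − LSL) / (3σ̂) = (30.662 − 29.808) / (3 × 0.386) = 0.7375; Cpk = min(Cpu, Cpl) = 0.6010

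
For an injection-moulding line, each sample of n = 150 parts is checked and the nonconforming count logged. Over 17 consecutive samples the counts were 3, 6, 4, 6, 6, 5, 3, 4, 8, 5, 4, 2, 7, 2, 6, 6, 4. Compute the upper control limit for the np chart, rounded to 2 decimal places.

p̄ = Σdᵢ / (k·n) = 81 / (17 × 150) = 0.03176
UCL = np̄ + 3·√(np̄(1−p̄)) = 4.7647 + 3 × √(4.7647×0.96824) = 4.7647 + 3 × 2.1479 = 11.2083

11.21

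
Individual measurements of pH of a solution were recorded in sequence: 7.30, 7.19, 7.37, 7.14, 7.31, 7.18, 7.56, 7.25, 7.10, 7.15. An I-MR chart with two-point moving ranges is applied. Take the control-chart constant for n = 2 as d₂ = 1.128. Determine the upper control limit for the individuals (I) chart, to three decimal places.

7.760

X̄ = (7.30 + 7.19 + 7.37 + 7.14 + 7.31 + 7.18 + 7.56 + 7.25 + 7.10 + 7.15) / 10 = 7.2550
Moving ranges: 0.11, 0.18, 0.23, 0.17, 0.13, 0.38, 0.31, 0.15, 0.05; M̄R̄ = 1.7100 / 9 = 0.1900
UCL = X̄ + 3·M̄R̄/d₂ = 7.2550 + 3 × 0.1900 / 1.128 = 7.7603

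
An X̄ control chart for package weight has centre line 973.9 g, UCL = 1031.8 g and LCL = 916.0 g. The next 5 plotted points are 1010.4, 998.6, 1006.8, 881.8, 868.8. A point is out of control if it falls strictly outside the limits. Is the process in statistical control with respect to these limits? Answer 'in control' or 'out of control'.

out of control

Compare each point to [916.0, 1031.8]: sample 4 = 881.8 < LCL; sample 5 = 868.8 < LCL.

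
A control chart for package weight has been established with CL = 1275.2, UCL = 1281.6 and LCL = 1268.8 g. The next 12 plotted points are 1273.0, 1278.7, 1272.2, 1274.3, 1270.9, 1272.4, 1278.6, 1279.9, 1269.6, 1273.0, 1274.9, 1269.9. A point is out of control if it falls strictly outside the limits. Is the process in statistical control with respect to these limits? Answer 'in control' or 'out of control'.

All 12 points lie within [1268.8, 1281.6].

in control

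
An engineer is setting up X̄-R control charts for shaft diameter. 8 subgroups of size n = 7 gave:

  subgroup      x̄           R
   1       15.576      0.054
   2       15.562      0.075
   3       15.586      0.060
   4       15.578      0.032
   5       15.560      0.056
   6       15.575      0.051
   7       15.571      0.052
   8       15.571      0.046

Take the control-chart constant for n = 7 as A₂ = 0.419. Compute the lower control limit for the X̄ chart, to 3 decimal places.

X̄̄ = (15.576 + 15.562 + 15.586 + 15.578 + 15.560 + 15.575 + 15.571 + 15.571) / 8 = 124.5790 / 8 = 15.5724
R̄ = (0.054 + 0.075 + 0.060 + 0.032 + 0.056 + 0.051 + 0.052 + 0.046) / 8 = 0.4260 / 8 = 0.0532
LCL = X̄̄ − A₂·R̄ = 15.5724 − 0.419 × 0.0532 = 15.5501

15.550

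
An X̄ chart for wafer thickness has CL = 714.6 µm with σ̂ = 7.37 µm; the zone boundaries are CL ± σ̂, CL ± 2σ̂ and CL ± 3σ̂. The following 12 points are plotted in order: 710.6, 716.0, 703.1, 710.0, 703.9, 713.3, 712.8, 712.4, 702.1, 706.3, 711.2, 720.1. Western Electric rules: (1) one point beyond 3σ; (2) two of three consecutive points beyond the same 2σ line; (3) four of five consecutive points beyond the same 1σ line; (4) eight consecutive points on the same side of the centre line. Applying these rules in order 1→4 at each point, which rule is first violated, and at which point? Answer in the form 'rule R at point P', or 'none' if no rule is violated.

rule 4 at point 10

Zone of each point (C = within 1σ̂, B = 1σ̂–2σ̂, A = 2σ̂–3σ̂, * = beyond 3σ̂; sign = side of CL): 1:-C, 2:+C, 3:-B, 4:-C, 5:-B, 6:-C, 7:-C, 8:-C, 9:-B, 10:-B, 11:-C, 12:+C
Rule 4 (eight consecutive points on the same side of the centre line) is satisfied at point 10.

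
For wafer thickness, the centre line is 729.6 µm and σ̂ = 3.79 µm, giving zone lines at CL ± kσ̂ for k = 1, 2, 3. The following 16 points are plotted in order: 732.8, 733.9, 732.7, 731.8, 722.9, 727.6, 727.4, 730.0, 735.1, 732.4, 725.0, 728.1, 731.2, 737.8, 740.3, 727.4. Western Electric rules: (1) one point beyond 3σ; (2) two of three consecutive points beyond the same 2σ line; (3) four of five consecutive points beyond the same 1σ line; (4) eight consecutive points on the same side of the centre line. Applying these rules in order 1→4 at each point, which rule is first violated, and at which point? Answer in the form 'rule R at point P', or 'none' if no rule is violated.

rule 2 at point 15

Zone of each point (C = within 1σ̂, B = 1σ̂–2σ̂, A = 2σ̂–3σ̂, * = beyond 3σ̂; sign = side of CL): 1:+C, 2:+B, 3:+C, 4:+C, 5:-B, 6:-C, 7:-C, 8:+C, 9:+B, 10:+C, 11:-B, 12:-C, 13:+C, 14:+A, 15:+A, 16:-C
Rule 2 (two of three consecutive points beyond the same 2σ limit) is satisfied at point 15.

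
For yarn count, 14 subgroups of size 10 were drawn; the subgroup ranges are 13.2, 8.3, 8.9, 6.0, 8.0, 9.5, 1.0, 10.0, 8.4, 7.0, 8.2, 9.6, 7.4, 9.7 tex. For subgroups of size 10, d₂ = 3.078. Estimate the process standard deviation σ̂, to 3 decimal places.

2.673

R̄ = (13.2 + 8.3 + 8.9 + 6.0 + 8.0 + 9.5 + 1.0 + 10.0 + 8.4 + 7.0 + 8.2 + 9.6 + 7.4 + 9.7) / 14 = 8.2286
σ̂ = R̄ / d₂ = 8.2286 / 3.078 = 2.6734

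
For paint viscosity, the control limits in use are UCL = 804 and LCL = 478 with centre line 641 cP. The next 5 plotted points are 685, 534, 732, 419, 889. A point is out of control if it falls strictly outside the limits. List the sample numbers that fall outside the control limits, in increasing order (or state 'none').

4, 5

Compare each point to [478, 804]: sample 4 = 419 < LCL; sample 5 = 889 > UCL.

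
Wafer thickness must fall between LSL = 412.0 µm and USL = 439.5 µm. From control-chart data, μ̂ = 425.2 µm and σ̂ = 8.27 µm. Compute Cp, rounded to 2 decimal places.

0.55

Cp = (USL − LSL) / (6σ̂) = (439.5 − 412.0) / (6 × 8.27) = 27.5000 / 49.6200 = 0.5542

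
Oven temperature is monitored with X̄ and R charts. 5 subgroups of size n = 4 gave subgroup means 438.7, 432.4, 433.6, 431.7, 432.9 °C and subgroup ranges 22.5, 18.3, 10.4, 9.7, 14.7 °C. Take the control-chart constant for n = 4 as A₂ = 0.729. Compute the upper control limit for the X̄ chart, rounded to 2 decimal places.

X̄̄ = (438.7 + 432.4 + 433.6 + 431.7 + 432.9) / 5 = 2169.3000 / 5 = 433.8600
R̄ = (22.5 + 18.3 + 10.4 + 9.7 + 14.7) / 5 = 75.6000 / 5 = 15.1200
UCL = X̄̄ + A₂·R̄ = 433.8600 + 0.729 × 15.1200 = 444.8825

444.88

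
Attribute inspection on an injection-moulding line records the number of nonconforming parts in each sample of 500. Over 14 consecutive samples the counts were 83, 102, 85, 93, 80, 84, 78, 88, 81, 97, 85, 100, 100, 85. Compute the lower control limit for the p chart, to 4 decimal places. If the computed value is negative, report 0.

p̄ = Σdᵢ / (k·n) = 1241 / (14 × 500) = 0.17729
LCL = p̄ − 3·√(p̄(1−p̄)/n) = 0.17729 − 3 × 0.01708 = 0.12605

0.1260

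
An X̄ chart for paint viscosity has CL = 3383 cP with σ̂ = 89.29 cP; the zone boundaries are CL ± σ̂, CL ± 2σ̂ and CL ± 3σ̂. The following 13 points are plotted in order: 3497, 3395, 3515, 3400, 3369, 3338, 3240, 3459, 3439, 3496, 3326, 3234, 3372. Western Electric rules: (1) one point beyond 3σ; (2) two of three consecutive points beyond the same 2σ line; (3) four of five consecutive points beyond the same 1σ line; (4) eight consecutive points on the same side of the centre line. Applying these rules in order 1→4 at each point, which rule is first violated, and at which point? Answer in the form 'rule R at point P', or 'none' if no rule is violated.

none

Zone of each point (C = within 1σ̂, B = 1σ̂–2σ̂, A = 2σ̂–3σ̂, * = beyond 3σ̂; sign = side of CL): 1:+B, 2:+C, 3:+B, 4:+C, 5:-C, 6:-C, 7:-B, 8:+C, 9:+C, 10:+B, 11:-C, 12:-B, 13:-C
No rule fires across all 13 points.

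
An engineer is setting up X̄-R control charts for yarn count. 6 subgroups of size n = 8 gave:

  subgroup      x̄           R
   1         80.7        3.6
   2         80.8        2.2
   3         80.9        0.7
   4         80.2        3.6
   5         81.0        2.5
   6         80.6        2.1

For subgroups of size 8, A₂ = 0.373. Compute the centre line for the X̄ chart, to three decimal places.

80.700

X̄̄ = (80.7 + 80.8 + 80.9 + 80.2 + 81.0 + 80.6) / 6 = 484.2000 / 6 = 80.7000
CL = X̄̄ = 80.7000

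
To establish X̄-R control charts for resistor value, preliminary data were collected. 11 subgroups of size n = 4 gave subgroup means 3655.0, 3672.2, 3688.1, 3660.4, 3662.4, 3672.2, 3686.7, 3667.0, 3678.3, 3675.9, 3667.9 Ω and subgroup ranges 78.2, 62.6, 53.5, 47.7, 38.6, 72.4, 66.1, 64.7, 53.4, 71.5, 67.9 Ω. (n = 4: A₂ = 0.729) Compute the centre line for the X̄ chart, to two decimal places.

3671.46

X̄̄ = (3655.0 + 3672.2 + 3688.1 + 3660.4 + 3662.4 + 3672.2 + 3686.7 + 3667.0 + 3678.3 + 3675.9 + 3667.9) / 11 = 40386.1000 / 11 = 3671.4636
CL = X̄̄ = 3671.4636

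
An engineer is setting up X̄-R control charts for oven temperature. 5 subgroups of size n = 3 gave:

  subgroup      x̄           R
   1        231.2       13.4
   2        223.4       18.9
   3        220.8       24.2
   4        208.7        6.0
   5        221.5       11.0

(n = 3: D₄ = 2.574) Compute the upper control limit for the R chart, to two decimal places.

37.84

R̄ = (13.4 + 18.9 + 24.2 + 6.0 + 11.0) / 5 = 73.5000 / 5 = 14.7000
UCL_R = D₄·R̄ = 2.574 × 14.7000 = 37.8378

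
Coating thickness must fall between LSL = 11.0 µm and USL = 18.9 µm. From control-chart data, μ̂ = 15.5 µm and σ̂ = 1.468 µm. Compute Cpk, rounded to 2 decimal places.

0.77

Cpu = (USL − μ̂) / (3σ̂) = (18.9 − 15.5) / (3 × 1.468) = 0.7720; Cpl = (μ̂ − LSL) / (3σ̂) = (15.5 − 11.0) / (3 × 1.468) = 1.0218; Cpk = min(Cpu, Cpl) = 0.7720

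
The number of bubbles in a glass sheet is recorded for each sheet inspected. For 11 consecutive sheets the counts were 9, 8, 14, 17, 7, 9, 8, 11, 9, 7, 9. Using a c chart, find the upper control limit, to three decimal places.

19.218

c̄ = (9 + 8 + 14 + 17 + 7 + 9 + 8 + 11 + 9 + 7 + 9) / 11 = 108 / 11 = 9.8182
UCL = c̄ + 3√c̄ = 9.8182 + 3 × √9.8182 = 9.8182 + 3 × 3.1334 = 19.2184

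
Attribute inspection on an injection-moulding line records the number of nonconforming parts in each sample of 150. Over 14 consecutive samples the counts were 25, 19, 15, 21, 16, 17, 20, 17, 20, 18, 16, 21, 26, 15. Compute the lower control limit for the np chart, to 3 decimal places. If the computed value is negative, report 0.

6.780

p̄ = Σdᵢ / (k·n) = 266 / (14 × 150) = 0.12667
LCL = np̄ − 3·√(np̄(1−p̄)) = 19.0000 − 3 × 4.0735 = 6.7795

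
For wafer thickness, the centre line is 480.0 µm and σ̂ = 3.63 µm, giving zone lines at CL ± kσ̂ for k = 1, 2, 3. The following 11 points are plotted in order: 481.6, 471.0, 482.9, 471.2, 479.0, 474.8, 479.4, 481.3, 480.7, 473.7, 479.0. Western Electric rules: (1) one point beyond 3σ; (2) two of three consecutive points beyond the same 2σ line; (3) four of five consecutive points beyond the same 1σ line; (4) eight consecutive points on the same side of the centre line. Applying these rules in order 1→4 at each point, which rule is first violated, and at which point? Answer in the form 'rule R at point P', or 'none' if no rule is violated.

Zone of each point (C = within 1σ̂, B = 1σ̂–2σ̂, A = 2σ̂–3σ̂, * = beyond 3σ̂; sign = side of CL): 1:+C, 2:-A, 3:+C, 4:-A, 5:-C, 6:-B, 7:-C, 8:+C, 9:+C, 10:-B, 11:-C
Rule 2 (two of three consecutive points beyond the same 2σ limit) is satisfied at point 4.

rule 2 at point 4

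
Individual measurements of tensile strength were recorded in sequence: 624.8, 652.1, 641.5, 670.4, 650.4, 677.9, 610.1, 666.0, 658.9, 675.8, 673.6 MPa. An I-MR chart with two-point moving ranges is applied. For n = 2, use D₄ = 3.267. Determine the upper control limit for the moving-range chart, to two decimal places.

86.31

Moving ranges: 27.3, 10.6, 28.9, 20.0, 27.5, 67.8, 55.9, 7.1, 16.9, 2.2; M̄R̄ = 264.2000 / 10 = 26.4200
UCL_MR = D₄·M̄R̄ = 3.267 × 26.4200 = 86.3141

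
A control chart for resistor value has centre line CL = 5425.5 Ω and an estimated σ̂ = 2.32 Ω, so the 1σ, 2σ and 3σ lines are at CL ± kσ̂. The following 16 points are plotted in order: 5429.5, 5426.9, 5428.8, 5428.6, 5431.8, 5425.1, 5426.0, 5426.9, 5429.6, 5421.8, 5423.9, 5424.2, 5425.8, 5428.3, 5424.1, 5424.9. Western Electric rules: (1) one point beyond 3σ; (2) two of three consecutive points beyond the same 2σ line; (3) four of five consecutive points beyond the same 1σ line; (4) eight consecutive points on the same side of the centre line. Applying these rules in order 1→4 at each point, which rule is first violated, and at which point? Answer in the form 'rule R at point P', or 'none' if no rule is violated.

Zone of each point (C = within 1σ̂, B = 1σ̂–2σ̂, A = 2σ̂–3σ̂, * = beyond 3σ̂; sign = side of CL): 1:+B, 2:+C, 3:+B, 4:+B, 5:+A, 6:-C, 7:+C, 8:+C, 9:+B, 10:-B, 11:-C, 12:-C, 13:+C, 14:+B, 15:-C, 16:-C
Rule 3 (four of five consecutive points beyond the same 1σ limit) is satisfied at point 5.

rule 3 at point 5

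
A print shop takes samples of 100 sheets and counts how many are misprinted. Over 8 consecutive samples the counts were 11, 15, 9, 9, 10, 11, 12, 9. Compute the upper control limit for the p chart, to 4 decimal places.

0.2004

p̄ = Σdᵢ / (k·n) = 86 / (8 × 100) = 0.10750
UCL = p̄ + 3·√(p̄(1−p̄)/n) = 0.10750 + 3 × √(0.10750×0.89250/100) = 0.10750 + 3 × 0.03097 = 0.20042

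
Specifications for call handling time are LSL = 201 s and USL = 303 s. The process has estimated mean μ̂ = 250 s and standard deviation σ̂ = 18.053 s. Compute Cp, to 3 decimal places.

Cp = (USL − LSL) / (6σ̂) = (303 − 201) / (6 × 18.053) = 102.0000 / 108.3180 = 0.9417

0.942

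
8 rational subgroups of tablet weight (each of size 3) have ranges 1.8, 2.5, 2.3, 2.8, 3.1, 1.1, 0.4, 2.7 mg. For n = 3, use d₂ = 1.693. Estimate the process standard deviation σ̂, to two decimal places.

1.23

R̄ = (1.8 + 2.5 + 2.3 + 2.8 + 3.1 + 1.1 + 0.4 + 2.7) / 8 = 2.0875
σ̂ = R̄ / d₂ = 2.0875 / 1.693 = 1.2330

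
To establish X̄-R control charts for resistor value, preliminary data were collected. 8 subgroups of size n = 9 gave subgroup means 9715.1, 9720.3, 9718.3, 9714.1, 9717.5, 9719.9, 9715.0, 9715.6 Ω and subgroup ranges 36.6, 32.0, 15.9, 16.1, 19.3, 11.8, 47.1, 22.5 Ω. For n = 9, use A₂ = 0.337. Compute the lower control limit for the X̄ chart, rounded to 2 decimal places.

X̄̄ = (9715.1 + 9720.3 + 9718.3 + 9714.1 + 9717.5 + 9719.9 + 9715.0 + 9715.6) / 8 = 77735.8000 / 8 = 9716.9750
R̄ = (36.6 + 32.0 + 15.9 + 16.1 + 19.3 + 11.8 + 47.1 + 22.5) / 8 = 201.3000 / 8 = 25.1625
LCL = X̄̄ − A₂·R̄ = 9716.9750 − 0.337 × 25.1625 = 9708.4952

9708.50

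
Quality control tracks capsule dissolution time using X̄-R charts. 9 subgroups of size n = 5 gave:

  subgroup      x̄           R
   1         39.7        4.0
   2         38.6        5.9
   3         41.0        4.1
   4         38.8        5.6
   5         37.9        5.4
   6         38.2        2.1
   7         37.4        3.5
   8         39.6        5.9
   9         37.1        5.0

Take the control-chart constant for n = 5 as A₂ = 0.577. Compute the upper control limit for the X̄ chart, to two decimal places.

41.36

X̄̄ = (39.7 + 38.6 + 41.0 + 38.8 + 37.9 + 38.2 + 37.4 + 39.6 + 37.1) / 9 = 348.3000 / 9 = 38.7000
R̄ = (4.0 + 5.9 + 4.1 + 5.6 + 5.4 + 2.1 + 3.5 + 5.9 + 5.0) / 9 = 41.5000 / 9 = 4.6111
UCL = X̄̄ + A₂·R̄ = 38.7000 + 0.577 × 4.6111 = 41.3606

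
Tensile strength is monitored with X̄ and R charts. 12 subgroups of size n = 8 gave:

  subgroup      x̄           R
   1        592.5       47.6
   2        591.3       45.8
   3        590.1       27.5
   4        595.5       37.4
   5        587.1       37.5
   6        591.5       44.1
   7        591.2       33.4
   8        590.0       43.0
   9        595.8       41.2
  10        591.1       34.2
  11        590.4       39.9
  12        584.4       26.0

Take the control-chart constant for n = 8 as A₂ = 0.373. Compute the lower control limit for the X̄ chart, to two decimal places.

576.68

X̄̄ = (592.5 + 591.3 + 590.1 + 595.5 + 587.1 + 591.5 + 591.2 + 590.0 + 595.8 + 591.1 + 590.4 + 584.4) / 12 = 7090.9000 / 12 = 590.9083
R̄ = (47.6 + 45.8 + 27.5 + 37.4 + 37.5 + 44.1 + 33.4 + 43.0 + 41.2 + 34.2 + 39.9 + 26.0) / 12 = 457.6000 / 12 = 38.1333
LCL = X̄̄ − A₂·R̄ = 590.9083 − 0.373 × 38.1333 = 576.6846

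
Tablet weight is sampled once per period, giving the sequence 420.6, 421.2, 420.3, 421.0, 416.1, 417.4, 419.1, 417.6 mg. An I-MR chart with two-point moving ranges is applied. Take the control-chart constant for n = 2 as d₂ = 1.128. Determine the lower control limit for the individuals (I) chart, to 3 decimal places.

414.755

X̄ = (420.6 + 421.2 + 420.3 + 421.0 + 416.1 + 417.4 + 419.1 + 417.6) / 8 = 419.1625
Moving ranges: 0.6, 0.9, 0.7, 4.9, 1.3, 1.7, 1.5; M̄R̄ = 11.6000 / 7 = 1.6571
LCL = X̄ − 3·M̄R̄/d₂ = 419.1625 − 3 × 1.6571 / 1.128 = 414.7552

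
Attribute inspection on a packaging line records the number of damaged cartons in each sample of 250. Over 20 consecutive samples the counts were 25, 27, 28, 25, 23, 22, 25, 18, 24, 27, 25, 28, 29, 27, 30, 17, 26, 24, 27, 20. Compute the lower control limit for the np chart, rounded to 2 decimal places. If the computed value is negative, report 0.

10.66

p̄ = Σdᵢ / (k·n) = 497 / (20 × 250) = 0.09940
LCL = np̄ − 3·√(np̄(1−p̄)) = 24.8500 − 3 × 4.7307 = 10.6578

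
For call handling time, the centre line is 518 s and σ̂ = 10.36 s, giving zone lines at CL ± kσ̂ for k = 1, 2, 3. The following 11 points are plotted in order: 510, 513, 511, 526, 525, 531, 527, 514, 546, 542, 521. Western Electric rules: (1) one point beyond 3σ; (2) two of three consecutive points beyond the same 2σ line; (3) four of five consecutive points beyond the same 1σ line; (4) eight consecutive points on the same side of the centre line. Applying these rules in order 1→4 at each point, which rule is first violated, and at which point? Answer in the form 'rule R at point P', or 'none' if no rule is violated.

rule 2 at point 10

Zone of each point (C = within 1σ̂, B = 1σ̂–2σ̂, A = 2σ̂–3σ̂, * = beyond 3σ̂; sign = side of CL): 1:-C, 2:-C, 3:-C, 4:+C, 5:+C, 6:+B, 7:+C, 8:-C, 9:+A, 10:+A, 11:+C
Rule 2 (two of three consecutive points beyond the same 2σ limit) is satisfied at point 10.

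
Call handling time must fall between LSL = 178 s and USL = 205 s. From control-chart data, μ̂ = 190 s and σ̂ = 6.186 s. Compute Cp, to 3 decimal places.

Cp = (USL − LSL) / (6σ̂) = (205 − 178) / (6 × 6.186) = 27.0000 / 37.1160 = 0.7274

0.727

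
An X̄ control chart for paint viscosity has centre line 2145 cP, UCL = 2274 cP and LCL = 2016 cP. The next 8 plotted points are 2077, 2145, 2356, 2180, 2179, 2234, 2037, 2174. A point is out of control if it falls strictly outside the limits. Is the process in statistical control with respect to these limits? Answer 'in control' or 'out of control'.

out of control

Compare each point to [2016, 2274]: sample 3 = 2356 > UCL.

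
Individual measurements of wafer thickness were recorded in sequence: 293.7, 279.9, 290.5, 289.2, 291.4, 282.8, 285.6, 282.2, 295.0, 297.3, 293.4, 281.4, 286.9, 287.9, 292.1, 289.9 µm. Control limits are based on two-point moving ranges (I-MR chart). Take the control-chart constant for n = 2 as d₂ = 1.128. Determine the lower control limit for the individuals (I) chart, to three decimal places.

273.345

X̄ = (293.7 + 279.9 + 290.5 + 289.2 + 291.4 + 282.8 + 285.6 + 282.2 + 295.0 + 297.3 + 293.4 + 281.4 + 286.9 + 287.9 + 292.1 + 289.9) / 16 = 288.7000
Moving ranges: 13.8, 10.6, 1.3, 2.2, 8.6, 2.8, 3.4, 12.8, 2.3, 3.9, 12.0, 5.5, 1.0, 4.2, 2.2; M̄R̄ = 86.6000 / 15 = 5.7733
LCL = X̄ − 3·M̄R̄/d₂ = 288.7000 − 3 × 5.7733 / 1.128 = 273.3454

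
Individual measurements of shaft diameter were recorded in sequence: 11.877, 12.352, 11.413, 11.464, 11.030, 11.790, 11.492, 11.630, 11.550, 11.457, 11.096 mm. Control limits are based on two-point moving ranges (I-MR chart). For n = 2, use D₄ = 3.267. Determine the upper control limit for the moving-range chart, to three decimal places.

Moving ranges: 0.475, 0.939, 0.051, 0.434, 0.760, 0.298, 0.138, 0.080, 0.093, 0.361; M̄R̄ = 3.6290 / 10 = 0.3629
UCL_MR = D₄·M̄R̄ = 3.267 × 0.3629 = 1.1856

1.186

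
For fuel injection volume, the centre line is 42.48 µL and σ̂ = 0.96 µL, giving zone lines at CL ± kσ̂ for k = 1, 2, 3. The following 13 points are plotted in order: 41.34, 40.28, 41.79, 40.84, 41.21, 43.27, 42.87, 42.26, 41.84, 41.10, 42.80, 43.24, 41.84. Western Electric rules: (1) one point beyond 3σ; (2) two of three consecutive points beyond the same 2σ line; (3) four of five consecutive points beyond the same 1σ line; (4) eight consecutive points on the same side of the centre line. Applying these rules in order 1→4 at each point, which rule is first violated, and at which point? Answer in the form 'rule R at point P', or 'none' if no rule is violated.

Zone of each point (C = within 1σ̂, B = 1σ̂–2σ̂, A = 2σ̂–3σ̂, * = beyond 3σ̂; sign = side of CL): 1:-B, 2:-A, 3:-C, 4:-B, 5:-B, 6:+C, 7:+C, 8:-C, 9:-C, 10:-B, 11:+C, 12:+C, 13:-C
Rule 3 (four of five consecutive points beyond the same 1σ limit) is satisfied at point 5.

rule 3 at point 5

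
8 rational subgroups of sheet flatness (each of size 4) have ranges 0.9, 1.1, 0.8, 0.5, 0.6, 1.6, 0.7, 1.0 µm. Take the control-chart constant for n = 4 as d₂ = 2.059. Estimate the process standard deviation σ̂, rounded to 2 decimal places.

0.44

R̄ = (0.9 + 1.1 + 0.8 + 0.5 + 0.6 + 1.6 + 0.7 + 1.0) / 8 = 0.9000
σ̂ = R̄ / d₂ = 0.9000 / 2.059 = 0.4371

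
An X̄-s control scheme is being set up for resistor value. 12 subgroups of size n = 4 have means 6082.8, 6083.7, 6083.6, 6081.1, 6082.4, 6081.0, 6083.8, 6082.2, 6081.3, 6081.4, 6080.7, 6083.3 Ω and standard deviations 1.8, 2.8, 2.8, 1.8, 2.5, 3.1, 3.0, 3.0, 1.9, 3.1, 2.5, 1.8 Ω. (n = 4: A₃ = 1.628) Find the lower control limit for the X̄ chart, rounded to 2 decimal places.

6078.19

X̄̄ = (6082.8 + 6083.7 + 6083.6 + 6081.1 + 6082.4 + 6081.0 + 6083.8 + 6082.2 + 6081.3 + 6081.4 + 6080.7 + 6083.3) / 12 = 6082.2750
s̄ = (1.8 + 2.8 + 2.8 + 1.8 + 2.5 + 3.1 + 3.0 + 3.0 + 1.9 + 3.1 + 2.5 + 1.8) / 12 = 2.5083
LCL = X̄̄ − A₃·s̄ = 6082.2750 − 1.628 × 2.5083 = 6078.1914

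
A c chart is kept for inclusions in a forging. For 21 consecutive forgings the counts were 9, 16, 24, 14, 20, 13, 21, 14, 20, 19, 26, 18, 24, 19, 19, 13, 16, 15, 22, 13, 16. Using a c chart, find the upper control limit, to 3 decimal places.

30.276

c̄ = (9 + 16 + 24 + 14 + 20 + 13 + 21 + 14 + 20 + 19 + 26 + 18 + 24 + 19 + 19 + 13 + 16 + 15 + 22 + 13 + 16) / 21 = 371 / 21 = 17.6667
UCL = c̄ + 3√c̄ = 17.6667 + 3 × √17.6667 = 17.6667 + 3 × 4.2032 = 30.2762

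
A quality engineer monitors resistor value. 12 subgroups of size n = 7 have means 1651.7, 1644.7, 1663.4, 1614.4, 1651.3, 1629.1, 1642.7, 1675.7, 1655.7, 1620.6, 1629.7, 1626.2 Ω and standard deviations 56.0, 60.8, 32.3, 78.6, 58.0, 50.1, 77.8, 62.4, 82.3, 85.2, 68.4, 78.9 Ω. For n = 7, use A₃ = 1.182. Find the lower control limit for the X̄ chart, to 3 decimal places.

1564.206

X̄̄ = (1651.7 + 1644.7 + 1663.4 + 1614.4 + 1651.3 + 1629.1 + 1642.7 + 1675.7 + 1655.7 + 1620.6 + 1629.7 + 1626.2) / 12 = 1642.1000
s̄ = (56.0 + 60.8 + 32.3 + 78.6 + 58.0 + 50.1 + 77.8 + 62.4 + 82.3 + 85.2 + 68.4 + 78.9) / 12 = 65.9000
LCL = X̄̄ − A₃·s̄ = 1642.1000 − 1.182 × 65.9000 = 1564.2062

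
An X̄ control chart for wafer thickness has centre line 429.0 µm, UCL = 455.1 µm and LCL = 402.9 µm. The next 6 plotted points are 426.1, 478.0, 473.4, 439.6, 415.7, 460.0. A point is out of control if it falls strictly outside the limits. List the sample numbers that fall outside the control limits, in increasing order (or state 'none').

2, 3, 6

Compare each point to [402.9, 455.1]: sample 2 = 478.0 > UCL; sample 3 = 473.4 > UCL; sample 6 = 460.0 > UCL.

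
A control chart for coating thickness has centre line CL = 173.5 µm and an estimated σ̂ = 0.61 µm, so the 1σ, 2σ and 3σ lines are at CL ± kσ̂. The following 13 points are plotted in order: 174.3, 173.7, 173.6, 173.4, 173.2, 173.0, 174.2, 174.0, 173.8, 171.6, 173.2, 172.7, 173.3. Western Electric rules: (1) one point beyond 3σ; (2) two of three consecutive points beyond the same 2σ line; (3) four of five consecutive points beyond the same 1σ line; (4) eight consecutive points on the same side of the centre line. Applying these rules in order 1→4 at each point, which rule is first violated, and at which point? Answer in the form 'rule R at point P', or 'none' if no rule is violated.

rule 1 at point 10

Zone of each point (C = within 1σ̂, B = 1σ̂–2σ̂, A = 2σ̂–3σ̂, * = beyond 3σ̂; sign = side of CL): 1:+B, 2:+C, 3:+C, 4:-C, 5:-C, 6:-C, 7:+B, 8:+C, 9:+C, 10:-*, 11:-C, 12:-B, 13:-C
Rule 1 (one point beyond the 3σ limits) is satisfied at point 10.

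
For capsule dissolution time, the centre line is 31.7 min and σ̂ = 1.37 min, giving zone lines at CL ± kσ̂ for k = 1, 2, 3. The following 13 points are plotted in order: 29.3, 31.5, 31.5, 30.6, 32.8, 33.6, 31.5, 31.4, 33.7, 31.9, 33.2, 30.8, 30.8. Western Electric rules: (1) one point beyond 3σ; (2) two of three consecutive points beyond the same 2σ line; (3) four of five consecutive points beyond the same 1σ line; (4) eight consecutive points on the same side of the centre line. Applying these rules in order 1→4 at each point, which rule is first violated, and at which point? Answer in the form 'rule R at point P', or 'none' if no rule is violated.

Zone of each point (C = within 1σ̂, B = 1σ̂–2σ̂, A = 2σ̂–3σ̂, * = beyond 3σ̂; sign = side of CL): 1:-B, 2:-C, 3:-C, 4:-C, 5:+C, 6:+B, 7:-C, 8:-C, 9:+B, 10:+C, 11:+B, 12:-C, 13:-C
No rule fires across all 13 points.

none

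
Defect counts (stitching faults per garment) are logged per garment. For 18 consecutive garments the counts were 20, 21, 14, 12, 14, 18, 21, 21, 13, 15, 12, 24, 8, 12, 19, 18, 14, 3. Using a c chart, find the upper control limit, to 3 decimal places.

27.311

c̄ = (20 + 21 + 14 + 12 + 14 + 18 + 21 + 21 + 13 + 15 + 12 + 24 + 8 + 12 + 19 + 18 + 14 + 3) / 18 = 279 / 18 = 15.5000
UCL = c̄ + 3√c̄ = 15.5000 + 3 × √15.5000 = 15.5000 + 3 × 3.9370 = 27.3110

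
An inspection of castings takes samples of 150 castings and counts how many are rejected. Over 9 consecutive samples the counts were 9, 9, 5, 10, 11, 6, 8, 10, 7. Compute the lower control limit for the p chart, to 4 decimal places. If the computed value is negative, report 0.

p̄ = Σdᵢ / (k·n) = 75 / (9 × 150) = 0.05556
LCL = p̄ − 3·√(p̄(1−p̄)/n) = 0.05556 − 3 × 0.01870 = -0.00055 → 0 (negative, so LCL = 0)

0.0000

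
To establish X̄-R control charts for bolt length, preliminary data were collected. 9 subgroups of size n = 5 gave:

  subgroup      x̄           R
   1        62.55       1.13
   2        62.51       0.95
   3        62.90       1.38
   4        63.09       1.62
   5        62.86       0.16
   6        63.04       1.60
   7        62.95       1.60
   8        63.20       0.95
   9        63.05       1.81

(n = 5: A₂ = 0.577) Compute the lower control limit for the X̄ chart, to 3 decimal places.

X̄̄ = (62.55 + 62.51 + 62.90 + 63.09 + 62.86 + 63.04 + 62.95 + 63.20 + 63.05) / 9 = 566.1500 / 9 = 62.9056
R̄ = (1.13 + 0.95 + 1.38 + 1.62 + 0.16 + 1.60 + 1.60 + 0.95 + 1.81) / 9 = 11.2000 / 9 = 1.2444
LCL = X̄̄ − A₂·R̄ = 62.9056 − 0.577 × 1.2444 = 62.1875

62.188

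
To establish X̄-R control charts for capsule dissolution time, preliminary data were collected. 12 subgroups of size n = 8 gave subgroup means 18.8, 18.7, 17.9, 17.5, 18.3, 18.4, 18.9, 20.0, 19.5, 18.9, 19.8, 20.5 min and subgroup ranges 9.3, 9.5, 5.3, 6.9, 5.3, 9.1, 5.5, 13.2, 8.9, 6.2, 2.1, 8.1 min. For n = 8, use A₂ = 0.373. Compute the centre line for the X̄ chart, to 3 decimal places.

X̄̄ = (18.8 + 18.7 + 17.9 + 17.5 + 18.3 + 18.4 + 18.9 + 20.0 + 19.5 + 18.9 + 19.8 + 20.5) / 12 = 227.2000 / 12 = 18.9333
CL = X̄̄ = 18.9333

18.933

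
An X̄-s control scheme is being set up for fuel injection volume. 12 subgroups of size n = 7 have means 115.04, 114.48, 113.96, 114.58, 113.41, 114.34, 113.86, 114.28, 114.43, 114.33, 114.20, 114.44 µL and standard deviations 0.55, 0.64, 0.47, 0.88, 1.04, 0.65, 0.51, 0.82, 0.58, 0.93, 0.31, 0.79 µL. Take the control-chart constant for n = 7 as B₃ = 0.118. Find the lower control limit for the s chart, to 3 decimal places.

s̄ = (0.55 + 0.64 + 0.47 + 0.88 + 1.04 + 0.65 + 0.51 + 0.82 + 0.58 + 0.93 + 0.31 + 0.79) / 12 = 0.6808
LCL_s = B₃·s̄ = 0.118 × 0.6808 = 0.0803

0.080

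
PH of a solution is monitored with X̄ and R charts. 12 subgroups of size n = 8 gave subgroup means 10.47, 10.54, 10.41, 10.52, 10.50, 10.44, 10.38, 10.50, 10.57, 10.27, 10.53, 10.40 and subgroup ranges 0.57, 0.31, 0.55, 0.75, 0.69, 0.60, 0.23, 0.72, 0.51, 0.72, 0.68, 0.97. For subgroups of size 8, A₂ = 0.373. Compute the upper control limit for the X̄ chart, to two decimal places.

10.69

X̄̄ = (10.47 + 10.54 + 10.41 + 10.52 + 10.50 + 10.44 + 10.38 + 10.50 + 10.57 + 10.27 + 10.53 + 10.40) / 12 = 125.5300 / 12 = 10.4608
R̄ = (0.57 + 0.31 + 0.55 + 0.75 + 0.69 + 0.60 + 0.23 + 0.72 + 0.51 + 0.72 + 0.68 + 0.97) / 12 = 7.3000 / 12 = 0.6083
UCL = X̄̄ + A₂·R̄ = 10.4608 + 0.373 × 0.6083 = 10.6877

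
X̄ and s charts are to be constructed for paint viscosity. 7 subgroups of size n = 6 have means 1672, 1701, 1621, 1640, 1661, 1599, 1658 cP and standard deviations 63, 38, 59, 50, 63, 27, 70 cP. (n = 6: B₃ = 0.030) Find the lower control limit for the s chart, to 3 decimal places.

s̄ = (63 + 38 + 59 + 50 + 63 + 27 + 70) / 7 = 52.8571
LCL_s = B₃·s̄ = 0.030 × 52.8571 = 1.5857

1.586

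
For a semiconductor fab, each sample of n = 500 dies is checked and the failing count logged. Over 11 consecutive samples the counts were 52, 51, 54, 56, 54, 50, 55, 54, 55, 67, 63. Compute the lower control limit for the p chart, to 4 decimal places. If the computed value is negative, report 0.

0.0689

p̄ = Σdᵢ / (k·n) = 611 / (11 × 500) = 0.11109
LCL = p̄ − 3·√(p̄(1−p̄)/n) = 0.11109 − 3 × 0.01405 = 0.06893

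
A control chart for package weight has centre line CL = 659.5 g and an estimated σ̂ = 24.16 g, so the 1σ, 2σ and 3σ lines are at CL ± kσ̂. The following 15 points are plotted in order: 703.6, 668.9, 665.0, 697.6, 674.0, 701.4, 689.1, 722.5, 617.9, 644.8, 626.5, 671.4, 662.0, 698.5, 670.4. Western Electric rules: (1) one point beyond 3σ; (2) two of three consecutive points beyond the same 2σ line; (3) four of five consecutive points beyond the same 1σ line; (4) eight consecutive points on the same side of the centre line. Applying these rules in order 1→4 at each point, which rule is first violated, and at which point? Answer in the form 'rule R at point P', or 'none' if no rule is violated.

Zone of each point (C = within 1σ̂, B = 1σ̂–2σ̂, A = 2σ̂–3σ̂, * = beyond 3σ̂; sign = side of CL): 1:+B, 2:+C, 3:+C, 4:+B, 5:+C, 6:+B, 7:+B, 8:+A, 9:-B, 10:-C, 11:-B, 12:+C, 13:+C, 14:+B, 15:+C
Rule 3 (four of five consecutive points beyond the same 1σ limit) is satisfied at point 8.

rule 3 at point 8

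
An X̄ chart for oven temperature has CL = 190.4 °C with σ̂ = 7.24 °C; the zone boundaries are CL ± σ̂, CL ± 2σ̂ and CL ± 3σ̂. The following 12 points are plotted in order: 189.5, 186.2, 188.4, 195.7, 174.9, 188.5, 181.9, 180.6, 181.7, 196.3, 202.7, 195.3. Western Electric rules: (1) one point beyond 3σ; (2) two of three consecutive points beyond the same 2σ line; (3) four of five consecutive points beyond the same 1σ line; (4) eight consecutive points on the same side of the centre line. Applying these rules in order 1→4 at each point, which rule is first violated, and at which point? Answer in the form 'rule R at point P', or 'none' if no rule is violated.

rule 3 at point 9

Zone of each point (C = within 1σ̂, B = 1σ̂–2σ̂, A = 2σ̂–3σ̂, * = beyond 3σ̂; sign = side of CL): 1:-C, 2:-C, 3:-C, 4:+C, 5:-A, 6:-C, 7:-B, 8:-B, 9:-B, 10:+C, 11:+B, 12:+C
Rule 3 (four of five consecutive points beyond the same 1σ limit) is satisfied at point 9.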